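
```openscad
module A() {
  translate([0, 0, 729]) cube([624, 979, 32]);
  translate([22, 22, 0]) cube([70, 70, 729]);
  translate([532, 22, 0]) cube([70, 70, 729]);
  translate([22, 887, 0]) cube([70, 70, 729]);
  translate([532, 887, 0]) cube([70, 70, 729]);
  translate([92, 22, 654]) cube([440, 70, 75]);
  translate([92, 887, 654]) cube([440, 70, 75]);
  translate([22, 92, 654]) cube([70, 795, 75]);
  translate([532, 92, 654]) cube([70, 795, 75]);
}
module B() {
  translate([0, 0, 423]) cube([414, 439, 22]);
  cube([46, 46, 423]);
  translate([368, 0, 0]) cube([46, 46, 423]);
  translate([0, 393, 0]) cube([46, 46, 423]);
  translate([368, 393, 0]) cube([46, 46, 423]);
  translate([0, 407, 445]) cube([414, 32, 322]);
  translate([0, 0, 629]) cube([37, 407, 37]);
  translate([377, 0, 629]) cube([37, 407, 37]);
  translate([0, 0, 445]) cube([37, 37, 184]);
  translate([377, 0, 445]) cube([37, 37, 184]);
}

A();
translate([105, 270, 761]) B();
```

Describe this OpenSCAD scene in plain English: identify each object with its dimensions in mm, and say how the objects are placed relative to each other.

A is a rectangular dining table. The top is 624×979×32 mm with its upper surface at z = 761 mm. It stands on four 70×70 mm square legs, each inset 22 mm from the nearest pair of top edges, running from the floor to the underside of the top. Four apron rails, 70 mm thick and 75 mm tall, run between adjacent legs with their top edges flush with the underside of the top and their outer faces flush with the legs' outer faces.

B is a chair. The seat is a 414×439×22 mm slab with its top at z = 445 mm, on four 46×46 mm corner legs (flush with the seat edges, standing on z = 0). A flat backrest 32 mm thick, 322 mm tall, spans the full seat width and rises from the seat top along its +y edge, rear face flush with the rear of the seat. Two armrests of 37×37 mm section run along each side from the seat's front edge to the front of the backrest, top faces 221 mm above the seat top and outer faces flush with the seat's x-edges; a 37×37 mm post under the front of each armrest stands on the seat at the front corner.

The chair is on top of the table, centred.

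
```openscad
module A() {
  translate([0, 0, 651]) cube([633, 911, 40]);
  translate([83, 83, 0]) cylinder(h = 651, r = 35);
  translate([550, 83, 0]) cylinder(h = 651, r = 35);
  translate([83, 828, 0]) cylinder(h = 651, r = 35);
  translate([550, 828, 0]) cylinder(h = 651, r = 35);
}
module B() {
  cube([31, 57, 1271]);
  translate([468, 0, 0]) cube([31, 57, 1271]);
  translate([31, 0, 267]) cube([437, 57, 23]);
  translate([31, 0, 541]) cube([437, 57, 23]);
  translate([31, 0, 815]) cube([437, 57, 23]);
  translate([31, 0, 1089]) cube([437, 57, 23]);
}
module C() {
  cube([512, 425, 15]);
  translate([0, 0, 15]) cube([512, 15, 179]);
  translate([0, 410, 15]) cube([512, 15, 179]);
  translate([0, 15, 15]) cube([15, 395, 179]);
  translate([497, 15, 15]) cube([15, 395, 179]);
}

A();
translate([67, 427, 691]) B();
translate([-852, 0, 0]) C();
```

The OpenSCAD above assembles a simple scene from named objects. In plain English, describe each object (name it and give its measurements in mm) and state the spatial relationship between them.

A is a table: top 633 mm (x) × 911 mm (y), 40 mm thick, upper face at z = 691 mm, on four round legs of 70 mm diameter, each leg's bounding box inset 48 mm from the nearest pair of top edges, running from z = 0 to the bottom of the top.

B is a wooden ladder with two side rails of 31×57 mm section and 1271 mm height, set 499 mm apart overall. Between them run 4 rectangular rungs (57 mm deep, 23 mm thick), front faces flush with the rails' −y face. The bottom of the first rung is 267 mm above the floor and each subsequent rung is 274 mm higher than the one below.

C is an open-topped rectangular box: outside dimensions 512×425×194 mm, with a uniform wall and base thickness of 15 mm. The base is a full 512×425 slab on the floor; four walls sit on top of the base. The front and back walls (the −y and +y sides) span the full width; the two side walls fit between them.

The ladder is on top of the table, centred. The open box is on the floor beside the table on its −x side.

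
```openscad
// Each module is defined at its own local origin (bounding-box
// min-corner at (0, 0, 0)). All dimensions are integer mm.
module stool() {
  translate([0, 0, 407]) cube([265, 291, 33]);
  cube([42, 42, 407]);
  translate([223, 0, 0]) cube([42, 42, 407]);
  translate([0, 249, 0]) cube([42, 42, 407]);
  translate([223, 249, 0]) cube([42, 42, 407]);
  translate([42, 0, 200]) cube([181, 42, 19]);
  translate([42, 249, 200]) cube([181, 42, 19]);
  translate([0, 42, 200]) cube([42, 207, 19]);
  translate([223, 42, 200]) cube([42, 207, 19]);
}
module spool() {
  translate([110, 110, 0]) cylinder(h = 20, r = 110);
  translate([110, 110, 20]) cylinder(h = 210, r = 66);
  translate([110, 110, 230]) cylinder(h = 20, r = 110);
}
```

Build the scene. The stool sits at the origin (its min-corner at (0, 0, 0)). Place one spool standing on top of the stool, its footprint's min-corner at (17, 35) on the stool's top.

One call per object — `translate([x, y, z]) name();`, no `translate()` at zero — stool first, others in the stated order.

stool();
translate([17, 35, 440]) spool();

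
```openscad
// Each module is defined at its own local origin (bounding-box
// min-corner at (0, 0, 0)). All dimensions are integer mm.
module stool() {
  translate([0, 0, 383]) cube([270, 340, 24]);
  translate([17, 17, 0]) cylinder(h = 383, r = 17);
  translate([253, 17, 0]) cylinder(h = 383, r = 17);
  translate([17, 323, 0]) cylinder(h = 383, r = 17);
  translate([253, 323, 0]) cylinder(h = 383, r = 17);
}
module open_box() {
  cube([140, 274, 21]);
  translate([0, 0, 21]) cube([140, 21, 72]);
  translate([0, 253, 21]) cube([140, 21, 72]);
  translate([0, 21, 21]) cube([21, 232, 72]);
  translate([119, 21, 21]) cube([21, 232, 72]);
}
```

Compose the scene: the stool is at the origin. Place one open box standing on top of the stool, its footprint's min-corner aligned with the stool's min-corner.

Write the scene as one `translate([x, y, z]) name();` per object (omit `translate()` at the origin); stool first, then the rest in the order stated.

stool();
translate([0, 0, 407]) open_box();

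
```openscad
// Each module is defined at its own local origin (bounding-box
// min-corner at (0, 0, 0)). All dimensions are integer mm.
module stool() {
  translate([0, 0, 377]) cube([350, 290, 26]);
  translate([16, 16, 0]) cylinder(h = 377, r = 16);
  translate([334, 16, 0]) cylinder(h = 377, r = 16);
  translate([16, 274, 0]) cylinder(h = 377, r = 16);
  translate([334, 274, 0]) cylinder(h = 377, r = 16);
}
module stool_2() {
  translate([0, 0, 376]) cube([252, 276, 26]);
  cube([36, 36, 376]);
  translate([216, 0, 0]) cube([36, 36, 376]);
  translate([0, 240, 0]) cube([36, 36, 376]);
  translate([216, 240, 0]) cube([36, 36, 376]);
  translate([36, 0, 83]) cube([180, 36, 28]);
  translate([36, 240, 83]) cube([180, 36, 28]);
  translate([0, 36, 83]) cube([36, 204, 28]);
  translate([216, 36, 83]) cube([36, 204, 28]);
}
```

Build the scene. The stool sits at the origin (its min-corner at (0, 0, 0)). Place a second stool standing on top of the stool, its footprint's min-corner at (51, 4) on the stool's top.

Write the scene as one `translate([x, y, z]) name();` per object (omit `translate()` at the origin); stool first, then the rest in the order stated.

stool();
translate([51, 4, 403]) stool_2();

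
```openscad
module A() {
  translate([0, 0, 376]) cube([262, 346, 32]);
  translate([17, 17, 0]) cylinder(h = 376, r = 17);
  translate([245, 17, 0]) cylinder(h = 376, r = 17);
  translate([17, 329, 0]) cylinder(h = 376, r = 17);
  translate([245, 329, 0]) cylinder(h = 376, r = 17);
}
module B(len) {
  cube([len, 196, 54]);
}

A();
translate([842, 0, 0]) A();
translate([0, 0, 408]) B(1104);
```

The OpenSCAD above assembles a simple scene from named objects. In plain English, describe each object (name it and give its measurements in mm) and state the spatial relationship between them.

A is a simple wooden stool: a rectangular seat 262 mm (x) by 346 mm (y), 32 mm thick, top face at z = 408 mm, on four round legs, each 34 mm in diameter. The legs rest on z = 0, each leg's axis is inset half a diameter from the nearest pair of seat edges (so the leg's bounding box is flush with the corner).

B is a rectangular beam 1104 mm long (x), 196 mm deep (y), 54 mm thick (z).

The beam spans the tops of two stools placed 580 mm apart, resting at z = 408 mm.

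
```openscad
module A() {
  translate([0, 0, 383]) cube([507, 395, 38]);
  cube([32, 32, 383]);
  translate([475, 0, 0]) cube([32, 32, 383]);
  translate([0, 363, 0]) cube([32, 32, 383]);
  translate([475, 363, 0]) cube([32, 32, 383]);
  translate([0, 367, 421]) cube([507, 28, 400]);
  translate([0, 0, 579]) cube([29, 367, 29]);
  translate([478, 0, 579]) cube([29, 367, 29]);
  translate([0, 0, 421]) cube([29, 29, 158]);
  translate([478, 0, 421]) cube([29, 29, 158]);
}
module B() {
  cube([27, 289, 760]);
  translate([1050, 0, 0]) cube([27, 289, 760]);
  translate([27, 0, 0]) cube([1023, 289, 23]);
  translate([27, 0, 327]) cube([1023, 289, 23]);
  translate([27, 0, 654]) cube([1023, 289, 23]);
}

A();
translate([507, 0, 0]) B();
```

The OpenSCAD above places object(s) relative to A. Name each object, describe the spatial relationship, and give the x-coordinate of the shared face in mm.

The chair's +x face and the bookshelf's −x face are both at x = 507 mm.

A is a chair. B is a bookshelf. The bookshelf is against the chair's +x side, with their −y faces flush. The x-coordinate of the shared face is 507 mm.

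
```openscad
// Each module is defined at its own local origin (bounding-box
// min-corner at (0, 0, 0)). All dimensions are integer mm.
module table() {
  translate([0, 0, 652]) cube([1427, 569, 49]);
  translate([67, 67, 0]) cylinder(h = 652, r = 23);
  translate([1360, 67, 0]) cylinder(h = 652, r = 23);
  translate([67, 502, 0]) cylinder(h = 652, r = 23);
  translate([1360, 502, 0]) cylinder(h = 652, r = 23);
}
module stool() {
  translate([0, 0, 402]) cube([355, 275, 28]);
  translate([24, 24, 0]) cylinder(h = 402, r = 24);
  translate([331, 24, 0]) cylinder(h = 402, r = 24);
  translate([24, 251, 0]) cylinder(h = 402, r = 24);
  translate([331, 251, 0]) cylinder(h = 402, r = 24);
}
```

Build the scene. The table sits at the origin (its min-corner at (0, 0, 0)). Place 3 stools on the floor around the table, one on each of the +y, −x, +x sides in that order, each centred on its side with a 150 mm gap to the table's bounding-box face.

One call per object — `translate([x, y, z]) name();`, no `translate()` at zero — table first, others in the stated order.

table();
translate([536, 719, 0]) stool();
translate([-505, 147, 0]) stool();
translate([1577, 147, 0]) stool();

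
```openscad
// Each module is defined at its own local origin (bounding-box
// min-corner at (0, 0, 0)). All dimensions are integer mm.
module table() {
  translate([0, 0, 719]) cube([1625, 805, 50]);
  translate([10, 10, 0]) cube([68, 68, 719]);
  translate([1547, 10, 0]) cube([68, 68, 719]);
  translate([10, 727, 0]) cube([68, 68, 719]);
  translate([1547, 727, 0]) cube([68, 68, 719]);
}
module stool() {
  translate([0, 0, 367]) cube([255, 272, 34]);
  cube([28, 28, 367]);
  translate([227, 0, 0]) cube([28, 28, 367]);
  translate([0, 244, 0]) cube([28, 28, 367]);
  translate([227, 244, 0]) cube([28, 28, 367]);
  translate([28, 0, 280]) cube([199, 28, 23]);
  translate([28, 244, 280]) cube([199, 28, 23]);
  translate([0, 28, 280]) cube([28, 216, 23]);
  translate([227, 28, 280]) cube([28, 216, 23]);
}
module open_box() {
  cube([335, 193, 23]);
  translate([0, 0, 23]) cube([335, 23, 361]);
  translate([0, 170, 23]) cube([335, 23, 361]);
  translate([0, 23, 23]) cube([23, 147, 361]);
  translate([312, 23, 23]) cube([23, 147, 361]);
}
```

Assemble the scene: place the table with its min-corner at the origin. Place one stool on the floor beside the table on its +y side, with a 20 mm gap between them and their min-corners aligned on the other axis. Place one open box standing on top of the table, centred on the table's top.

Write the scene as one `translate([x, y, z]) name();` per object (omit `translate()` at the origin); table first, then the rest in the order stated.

table();
translate([0, 825, 0]) stool();
translate([645, 306, 769]) open_box();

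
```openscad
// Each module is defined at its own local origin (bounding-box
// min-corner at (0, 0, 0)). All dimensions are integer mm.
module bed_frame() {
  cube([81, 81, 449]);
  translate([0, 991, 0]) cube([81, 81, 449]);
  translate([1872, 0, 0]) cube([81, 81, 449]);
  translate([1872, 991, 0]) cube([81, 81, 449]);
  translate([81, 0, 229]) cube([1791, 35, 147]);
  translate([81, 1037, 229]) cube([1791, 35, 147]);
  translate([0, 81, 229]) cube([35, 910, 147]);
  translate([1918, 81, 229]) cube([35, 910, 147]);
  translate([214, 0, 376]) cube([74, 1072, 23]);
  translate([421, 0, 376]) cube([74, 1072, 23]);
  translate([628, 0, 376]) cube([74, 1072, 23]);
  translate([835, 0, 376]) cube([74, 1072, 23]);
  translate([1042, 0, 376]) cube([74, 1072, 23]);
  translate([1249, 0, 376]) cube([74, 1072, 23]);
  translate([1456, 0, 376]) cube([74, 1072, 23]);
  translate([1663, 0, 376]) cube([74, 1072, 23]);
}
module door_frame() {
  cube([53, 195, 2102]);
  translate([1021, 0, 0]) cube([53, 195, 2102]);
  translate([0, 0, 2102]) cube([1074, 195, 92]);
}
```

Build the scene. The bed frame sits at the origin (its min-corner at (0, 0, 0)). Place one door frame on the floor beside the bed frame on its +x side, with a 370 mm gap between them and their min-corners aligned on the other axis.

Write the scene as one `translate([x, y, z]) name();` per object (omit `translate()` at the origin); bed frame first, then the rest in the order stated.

bed_frame();
translate([2323, 0, 0]) door_frame();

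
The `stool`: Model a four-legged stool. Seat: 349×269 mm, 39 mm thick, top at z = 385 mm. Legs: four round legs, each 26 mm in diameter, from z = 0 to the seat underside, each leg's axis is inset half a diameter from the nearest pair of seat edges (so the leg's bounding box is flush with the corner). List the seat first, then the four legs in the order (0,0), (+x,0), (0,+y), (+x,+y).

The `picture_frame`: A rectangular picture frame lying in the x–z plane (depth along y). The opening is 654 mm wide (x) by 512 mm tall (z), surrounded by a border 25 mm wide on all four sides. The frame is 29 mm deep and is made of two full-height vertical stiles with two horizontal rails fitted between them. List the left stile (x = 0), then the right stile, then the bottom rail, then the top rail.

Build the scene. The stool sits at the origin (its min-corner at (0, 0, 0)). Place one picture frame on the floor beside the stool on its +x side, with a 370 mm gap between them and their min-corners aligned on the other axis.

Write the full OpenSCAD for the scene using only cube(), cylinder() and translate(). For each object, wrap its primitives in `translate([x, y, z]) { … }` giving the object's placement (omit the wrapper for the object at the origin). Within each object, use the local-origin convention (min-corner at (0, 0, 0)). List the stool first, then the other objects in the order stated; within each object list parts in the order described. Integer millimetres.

translate([0, 0, 346]) cube([349, 269, 39]);
translate([13, 13, 0]) cylinder(h = 346, r = 13);
translate([336, 13, 0]) cylinder(h = 346, r = 13);
translate([13, 256, 0]) cylinder(h = 346, r = 13);
translate([336, 256, 0]) cylinder(h = 346, r = 13);
translate([719, 0, 0]) {
  cube([25, 29, 562]);
  translate([679, 0, 0]) cube([25, 29, 562]);
  translate([25, 0, 0]) cube([654, 29, 25]);
  translate([25, 0, 537]) cube([654, 29, 25]);
}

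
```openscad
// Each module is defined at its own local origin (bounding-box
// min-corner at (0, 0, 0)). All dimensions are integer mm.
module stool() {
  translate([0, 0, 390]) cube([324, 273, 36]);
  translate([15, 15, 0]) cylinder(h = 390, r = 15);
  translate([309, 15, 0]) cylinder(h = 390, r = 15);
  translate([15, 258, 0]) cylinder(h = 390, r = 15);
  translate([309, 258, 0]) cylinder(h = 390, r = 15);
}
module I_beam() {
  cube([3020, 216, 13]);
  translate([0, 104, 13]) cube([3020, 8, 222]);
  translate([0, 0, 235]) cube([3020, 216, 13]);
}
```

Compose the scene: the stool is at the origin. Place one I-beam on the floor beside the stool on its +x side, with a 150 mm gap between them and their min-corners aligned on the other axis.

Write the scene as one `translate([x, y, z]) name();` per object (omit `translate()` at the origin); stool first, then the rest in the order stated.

stool();
translate([474, 0, 0]) I_beam();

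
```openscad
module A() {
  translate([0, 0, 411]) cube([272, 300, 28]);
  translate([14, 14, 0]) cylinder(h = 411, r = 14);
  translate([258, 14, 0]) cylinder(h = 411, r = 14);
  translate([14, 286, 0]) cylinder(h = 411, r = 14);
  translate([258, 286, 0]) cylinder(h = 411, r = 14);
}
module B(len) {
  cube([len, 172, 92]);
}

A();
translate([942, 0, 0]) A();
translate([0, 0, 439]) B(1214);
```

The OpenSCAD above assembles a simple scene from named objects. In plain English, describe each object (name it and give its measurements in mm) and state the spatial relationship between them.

A is a four-legged stool. The seat is 272×300 mm, 28 mm thick, top at z = 439 mm. It stands on four round legs, each 28 mm in diameter, from z = 0 to the seat underside, each leg's axis is inset half a diameter from the nearest pair of seat edges (so the leg's bounding box is flush with the corner).

B is a rectangular beam 1214 mm long (x), 172 mm deep (y), 92 mm thick (z).

The beam spans the tops of two stools placed 670 mm apart, resting at z = 439 mm.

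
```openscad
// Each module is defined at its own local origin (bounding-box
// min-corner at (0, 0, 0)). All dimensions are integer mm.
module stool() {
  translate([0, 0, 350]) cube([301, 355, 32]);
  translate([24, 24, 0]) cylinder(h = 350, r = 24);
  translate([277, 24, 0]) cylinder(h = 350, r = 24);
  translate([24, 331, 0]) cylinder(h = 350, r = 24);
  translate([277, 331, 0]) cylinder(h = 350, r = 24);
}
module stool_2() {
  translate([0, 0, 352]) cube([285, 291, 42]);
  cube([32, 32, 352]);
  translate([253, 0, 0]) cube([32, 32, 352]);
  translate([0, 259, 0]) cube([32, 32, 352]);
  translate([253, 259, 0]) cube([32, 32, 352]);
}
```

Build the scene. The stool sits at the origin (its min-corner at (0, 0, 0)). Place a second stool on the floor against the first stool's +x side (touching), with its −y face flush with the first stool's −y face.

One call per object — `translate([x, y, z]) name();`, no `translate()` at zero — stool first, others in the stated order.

stool();
translate([301, 0, 0]) stool_2();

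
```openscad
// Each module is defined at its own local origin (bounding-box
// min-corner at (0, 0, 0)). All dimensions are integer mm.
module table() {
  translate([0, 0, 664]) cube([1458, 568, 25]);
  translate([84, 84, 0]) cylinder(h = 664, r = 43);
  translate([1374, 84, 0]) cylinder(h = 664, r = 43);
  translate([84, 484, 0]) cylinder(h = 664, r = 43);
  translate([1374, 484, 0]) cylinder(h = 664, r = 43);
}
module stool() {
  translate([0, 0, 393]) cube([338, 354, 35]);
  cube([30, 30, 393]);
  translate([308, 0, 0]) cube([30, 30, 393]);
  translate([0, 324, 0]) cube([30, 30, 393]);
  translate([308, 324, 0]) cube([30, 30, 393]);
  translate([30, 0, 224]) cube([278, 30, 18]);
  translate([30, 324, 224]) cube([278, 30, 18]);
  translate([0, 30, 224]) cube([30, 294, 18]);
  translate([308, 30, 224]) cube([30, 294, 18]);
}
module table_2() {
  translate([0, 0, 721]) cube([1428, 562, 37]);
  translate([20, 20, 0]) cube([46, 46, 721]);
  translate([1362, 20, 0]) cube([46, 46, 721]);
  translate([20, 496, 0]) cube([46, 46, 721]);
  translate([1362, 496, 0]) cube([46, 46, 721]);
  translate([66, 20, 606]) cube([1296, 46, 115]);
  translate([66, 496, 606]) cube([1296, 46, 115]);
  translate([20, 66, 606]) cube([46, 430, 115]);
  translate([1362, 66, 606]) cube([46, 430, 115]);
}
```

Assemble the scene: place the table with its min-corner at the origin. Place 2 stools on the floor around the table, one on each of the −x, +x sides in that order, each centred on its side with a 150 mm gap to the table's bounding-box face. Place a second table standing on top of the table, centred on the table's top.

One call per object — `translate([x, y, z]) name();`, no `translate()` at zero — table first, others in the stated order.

table();
translate([-488, 107, 0]) stool();
translate([1608, 107, 0]) stool();
translate([15, 3, 689]) table_2();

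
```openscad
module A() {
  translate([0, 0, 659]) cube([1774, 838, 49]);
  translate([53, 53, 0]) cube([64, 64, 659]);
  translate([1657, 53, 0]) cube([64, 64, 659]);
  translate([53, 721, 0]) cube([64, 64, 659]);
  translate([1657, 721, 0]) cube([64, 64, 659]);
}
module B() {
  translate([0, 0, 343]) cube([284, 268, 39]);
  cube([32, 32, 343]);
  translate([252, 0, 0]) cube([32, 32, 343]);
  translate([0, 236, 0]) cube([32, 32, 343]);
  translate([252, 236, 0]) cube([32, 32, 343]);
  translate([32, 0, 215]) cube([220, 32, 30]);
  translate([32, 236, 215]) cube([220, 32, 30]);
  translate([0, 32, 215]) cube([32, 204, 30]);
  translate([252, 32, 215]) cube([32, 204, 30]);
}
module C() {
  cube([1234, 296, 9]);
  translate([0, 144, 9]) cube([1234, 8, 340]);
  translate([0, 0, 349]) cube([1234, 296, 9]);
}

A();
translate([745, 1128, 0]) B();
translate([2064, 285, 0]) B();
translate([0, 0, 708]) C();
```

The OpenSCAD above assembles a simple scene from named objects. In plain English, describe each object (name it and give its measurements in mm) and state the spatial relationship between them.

A is a rectangular dining table. The top is 1774×838×49 mm with its upper surface at z = 708 mm. It stands on four 64×64 mm square legs, each inset 53 mm from the nearest pair of top edges, running from the floor to the underside of the top.

B is a four-legged stool. The seat is a 284×268×39 mm slab whose top surface is at z = 382 mm; four square legs, each 32×32 mm in cross-section, run from the floor (z = 0) to the underside of the seat, each flush with a corner of the seat. Four stretchers, 32 mm wide and 30 mm tall, connect adjacent legs with their undersides at z = 215 mm, each running between the inner faces of the legs it joins and aligned with the legs' outer faces on the other axis.

C is an I-beam lying along x, 1234 mm long. Overall section height 358 mm. Two flanges 296 mm wide (y) and 9 mm thick, one on the floor and one at the top; a web 8 mm thick runs between them, centred on the flange width.

Two stools sit around the table at the +y, +x sides. The I-beam is on top of the table.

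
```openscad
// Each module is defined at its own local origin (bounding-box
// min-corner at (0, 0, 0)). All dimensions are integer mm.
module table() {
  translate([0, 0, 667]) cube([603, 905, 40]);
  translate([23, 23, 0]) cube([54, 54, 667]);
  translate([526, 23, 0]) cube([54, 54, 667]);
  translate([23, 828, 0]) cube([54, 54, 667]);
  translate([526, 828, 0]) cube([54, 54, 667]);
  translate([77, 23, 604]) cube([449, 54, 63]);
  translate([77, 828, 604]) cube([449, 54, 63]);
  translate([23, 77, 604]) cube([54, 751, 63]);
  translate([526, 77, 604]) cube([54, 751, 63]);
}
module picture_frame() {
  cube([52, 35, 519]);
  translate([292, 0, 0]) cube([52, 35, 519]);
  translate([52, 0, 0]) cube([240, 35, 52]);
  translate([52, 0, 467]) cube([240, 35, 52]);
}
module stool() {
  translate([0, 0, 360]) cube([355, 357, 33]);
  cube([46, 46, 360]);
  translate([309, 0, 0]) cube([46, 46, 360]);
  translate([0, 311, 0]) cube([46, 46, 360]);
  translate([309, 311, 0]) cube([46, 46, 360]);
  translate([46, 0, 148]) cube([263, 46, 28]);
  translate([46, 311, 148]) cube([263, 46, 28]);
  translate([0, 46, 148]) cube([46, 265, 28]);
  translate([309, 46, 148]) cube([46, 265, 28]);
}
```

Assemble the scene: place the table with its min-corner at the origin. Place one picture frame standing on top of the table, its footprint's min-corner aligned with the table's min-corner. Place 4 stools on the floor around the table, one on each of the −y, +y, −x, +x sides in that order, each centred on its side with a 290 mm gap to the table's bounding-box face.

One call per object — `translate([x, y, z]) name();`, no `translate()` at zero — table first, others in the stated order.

table();
translate([0, 0, 707]) picture_frame();
translate([124, -647, 0]) stool();
translate([124, 1195, 0]) stool();
translate([-645, 274, 0]) stool();
translate([893, 274, 0]) stool();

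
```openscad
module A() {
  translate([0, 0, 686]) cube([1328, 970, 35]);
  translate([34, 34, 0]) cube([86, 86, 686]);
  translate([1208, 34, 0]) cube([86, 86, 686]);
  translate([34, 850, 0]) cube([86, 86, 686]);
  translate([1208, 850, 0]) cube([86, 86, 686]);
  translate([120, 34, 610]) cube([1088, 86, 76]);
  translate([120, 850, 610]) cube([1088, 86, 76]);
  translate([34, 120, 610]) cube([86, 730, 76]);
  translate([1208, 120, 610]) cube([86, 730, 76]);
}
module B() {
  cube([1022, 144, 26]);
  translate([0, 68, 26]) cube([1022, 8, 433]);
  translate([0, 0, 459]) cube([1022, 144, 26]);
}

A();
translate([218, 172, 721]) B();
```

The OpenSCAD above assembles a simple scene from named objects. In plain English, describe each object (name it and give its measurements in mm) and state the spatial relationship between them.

A is a table with a 1328×970 mm rectangular top, 35 mm thick, top surface at z = 721 mm, supported by four 86×86 mm square legs, each inset 34 mm from the nearest pair of top edges, running from the floor. Four apron rails, 86 mm thick and 76 mm tall, run between adjacent legs with their top edges flush with the underside of the top and their outer faces flush with the legs' outer faces.

B is an I-beam lying along x, 1022 mm long. Overall section height 485 mm. Two flanges 144 mm wide (y) and 26 mm thick, one on the floor and one at the top; a web 8 mm thick runs between them, centred on the flange width.

The I-beam is on top of the table.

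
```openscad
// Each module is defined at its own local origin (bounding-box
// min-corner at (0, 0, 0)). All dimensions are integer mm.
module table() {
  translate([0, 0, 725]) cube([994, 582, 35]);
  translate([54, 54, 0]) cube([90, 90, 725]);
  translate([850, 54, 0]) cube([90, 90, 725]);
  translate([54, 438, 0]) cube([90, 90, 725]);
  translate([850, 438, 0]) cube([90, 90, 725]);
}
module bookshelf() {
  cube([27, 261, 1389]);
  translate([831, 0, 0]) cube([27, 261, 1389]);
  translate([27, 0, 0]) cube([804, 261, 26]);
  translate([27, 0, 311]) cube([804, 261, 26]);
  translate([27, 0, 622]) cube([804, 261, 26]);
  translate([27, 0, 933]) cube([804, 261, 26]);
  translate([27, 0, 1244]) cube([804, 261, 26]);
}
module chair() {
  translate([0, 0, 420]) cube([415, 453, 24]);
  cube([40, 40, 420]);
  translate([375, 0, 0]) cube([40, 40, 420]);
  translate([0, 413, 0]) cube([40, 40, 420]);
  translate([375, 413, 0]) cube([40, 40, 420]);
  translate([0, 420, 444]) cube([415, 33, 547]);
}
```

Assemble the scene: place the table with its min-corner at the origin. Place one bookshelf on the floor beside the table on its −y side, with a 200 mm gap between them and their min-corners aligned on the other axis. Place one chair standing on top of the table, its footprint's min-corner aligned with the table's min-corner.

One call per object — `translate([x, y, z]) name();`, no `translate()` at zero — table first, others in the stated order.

table();
translate([0, -461, 0]) bookshelf();
translate([0, 0, 760]) chair();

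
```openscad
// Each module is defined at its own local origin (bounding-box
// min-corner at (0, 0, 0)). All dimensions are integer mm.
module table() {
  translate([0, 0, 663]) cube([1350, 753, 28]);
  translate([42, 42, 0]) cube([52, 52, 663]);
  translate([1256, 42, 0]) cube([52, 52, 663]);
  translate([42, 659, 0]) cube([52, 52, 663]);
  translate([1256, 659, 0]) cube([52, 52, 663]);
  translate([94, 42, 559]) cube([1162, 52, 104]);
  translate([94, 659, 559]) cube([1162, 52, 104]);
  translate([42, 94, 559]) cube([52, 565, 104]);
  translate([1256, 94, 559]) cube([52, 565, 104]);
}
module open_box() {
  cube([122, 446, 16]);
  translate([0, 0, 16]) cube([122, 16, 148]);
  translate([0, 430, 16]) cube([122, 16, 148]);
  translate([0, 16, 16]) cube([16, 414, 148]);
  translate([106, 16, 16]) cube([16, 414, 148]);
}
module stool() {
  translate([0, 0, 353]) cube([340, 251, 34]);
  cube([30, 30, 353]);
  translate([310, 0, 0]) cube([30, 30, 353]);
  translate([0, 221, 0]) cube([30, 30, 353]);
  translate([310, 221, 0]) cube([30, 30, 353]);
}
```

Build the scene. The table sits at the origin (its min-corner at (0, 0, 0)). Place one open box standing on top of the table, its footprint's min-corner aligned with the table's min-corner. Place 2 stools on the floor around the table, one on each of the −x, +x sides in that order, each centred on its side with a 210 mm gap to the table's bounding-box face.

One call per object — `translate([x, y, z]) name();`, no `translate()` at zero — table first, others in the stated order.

table();
translate([0, 0, 691]) open_box();
translate([-550, 251, 0]) stool();
translate([1560, 251, 0]) stool();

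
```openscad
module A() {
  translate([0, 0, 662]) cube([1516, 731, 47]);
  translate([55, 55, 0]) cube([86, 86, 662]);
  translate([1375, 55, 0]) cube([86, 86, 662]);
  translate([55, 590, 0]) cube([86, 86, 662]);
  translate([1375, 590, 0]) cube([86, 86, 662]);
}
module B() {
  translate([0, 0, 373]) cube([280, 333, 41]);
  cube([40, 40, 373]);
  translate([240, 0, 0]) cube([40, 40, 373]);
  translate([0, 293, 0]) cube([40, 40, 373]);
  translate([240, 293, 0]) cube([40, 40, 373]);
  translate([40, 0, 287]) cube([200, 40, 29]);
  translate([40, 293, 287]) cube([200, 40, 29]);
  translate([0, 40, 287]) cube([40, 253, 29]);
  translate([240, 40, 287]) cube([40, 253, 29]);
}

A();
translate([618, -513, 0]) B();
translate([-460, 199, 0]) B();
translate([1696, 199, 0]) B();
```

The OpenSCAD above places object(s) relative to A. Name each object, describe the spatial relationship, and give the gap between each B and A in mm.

Each stool's nearest face is 180 mm from the table's bounding box.

A is a table. B is a stool. Three stools sit around the table at the −y, −x, +x sides. The gap between each stool and the table is 180 mm.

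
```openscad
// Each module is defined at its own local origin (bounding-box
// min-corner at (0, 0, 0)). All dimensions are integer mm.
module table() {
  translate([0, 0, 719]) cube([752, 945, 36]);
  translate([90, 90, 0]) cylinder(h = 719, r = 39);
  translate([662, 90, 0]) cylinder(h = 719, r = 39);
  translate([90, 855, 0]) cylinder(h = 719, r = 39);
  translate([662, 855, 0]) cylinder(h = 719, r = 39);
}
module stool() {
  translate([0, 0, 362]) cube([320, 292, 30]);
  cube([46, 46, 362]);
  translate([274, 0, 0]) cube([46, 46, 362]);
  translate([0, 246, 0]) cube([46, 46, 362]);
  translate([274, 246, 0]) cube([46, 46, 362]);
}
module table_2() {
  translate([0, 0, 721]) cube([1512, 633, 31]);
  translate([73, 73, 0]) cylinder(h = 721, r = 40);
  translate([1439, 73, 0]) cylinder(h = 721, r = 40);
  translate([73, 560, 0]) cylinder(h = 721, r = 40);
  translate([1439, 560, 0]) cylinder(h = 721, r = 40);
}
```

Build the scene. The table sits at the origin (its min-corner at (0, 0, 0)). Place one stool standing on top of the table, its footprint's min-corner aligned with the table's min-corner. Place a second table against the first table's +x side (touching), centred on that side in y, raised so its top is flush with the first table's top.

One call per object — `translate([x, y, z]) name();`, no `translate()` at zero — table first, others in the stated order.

table();
translate([0, 0, 755]) stool();
translate([752, 156, 3]) table_2();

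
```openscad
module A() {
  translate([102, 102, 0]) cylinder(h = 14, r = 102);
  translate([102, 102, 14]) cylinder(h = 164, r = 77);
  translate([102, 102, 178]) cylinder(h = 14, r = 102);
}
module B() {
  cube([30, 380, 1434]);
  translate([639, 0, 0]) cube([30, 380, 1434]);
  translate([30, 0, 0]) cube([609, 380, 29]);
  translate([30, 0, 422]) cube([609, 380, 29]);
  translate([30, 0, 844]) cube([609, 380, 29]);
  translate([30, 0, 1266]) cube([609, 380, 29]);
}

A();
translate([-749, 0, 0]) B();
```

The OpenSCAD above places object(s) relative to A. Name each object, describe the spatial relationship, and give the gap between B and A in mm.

The bookshelf's nearest face is 80 mm from the spool's −x face.

A is a spool. B is a bookshelf. The bookshelf is on the floor beside the spool on its −x side. The gap between the bookshelf and the spool is 80 mm.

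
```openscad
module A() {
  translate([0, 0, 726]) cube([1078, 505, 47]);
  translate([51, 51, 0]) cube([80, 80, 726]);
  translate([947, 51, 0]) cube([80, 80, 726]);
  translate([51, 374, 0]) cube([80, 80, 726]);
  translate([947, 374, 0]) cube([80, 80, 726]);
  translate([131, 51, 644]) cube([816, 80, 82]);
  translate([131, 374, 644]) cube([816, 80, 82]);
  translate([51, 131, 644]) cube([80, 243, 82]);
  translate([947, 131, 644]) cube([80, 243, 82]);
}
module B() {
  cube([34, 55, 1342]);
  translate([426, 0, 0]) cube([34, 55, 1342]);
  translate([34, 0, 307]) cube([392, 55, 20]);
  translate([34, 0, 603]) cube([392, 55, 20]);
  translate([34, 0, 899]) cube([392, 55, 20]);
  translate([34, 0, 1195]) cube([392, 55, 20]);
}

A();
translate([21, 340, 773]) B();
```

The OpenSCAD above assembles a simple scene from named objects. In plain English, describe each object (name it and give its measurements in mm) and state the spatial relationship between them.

A is a rectangular dining table. The top is 1078×505×47 mm with its upper surface at z = 773 mm. It stands on four 80×80 mm square legs, each inset 51 mm from the nearest pair of top edges, running from the floor to the underside of the top. Four apron rails, 80 mm thick and 82 mm tall, run between adjacent legs with their top edges flush with the underside of the top and their outer faces flush with the legs' outer faces.

B is a straight ladder. Two 34×55 mm vertical rails, 1342 mm tall, stand 460 mm apart (outside-to-outside) with their front faces coplanar on the −y side. 4 rungs, each 55 mm deep and 20 mm tall, span between the inner faces of the rails, front faces flush with the rails. The lowest rung's underside is at z = 307 mm and rungs are spaced 296 mm apart (underside to underside).

The ladder is on top of the table.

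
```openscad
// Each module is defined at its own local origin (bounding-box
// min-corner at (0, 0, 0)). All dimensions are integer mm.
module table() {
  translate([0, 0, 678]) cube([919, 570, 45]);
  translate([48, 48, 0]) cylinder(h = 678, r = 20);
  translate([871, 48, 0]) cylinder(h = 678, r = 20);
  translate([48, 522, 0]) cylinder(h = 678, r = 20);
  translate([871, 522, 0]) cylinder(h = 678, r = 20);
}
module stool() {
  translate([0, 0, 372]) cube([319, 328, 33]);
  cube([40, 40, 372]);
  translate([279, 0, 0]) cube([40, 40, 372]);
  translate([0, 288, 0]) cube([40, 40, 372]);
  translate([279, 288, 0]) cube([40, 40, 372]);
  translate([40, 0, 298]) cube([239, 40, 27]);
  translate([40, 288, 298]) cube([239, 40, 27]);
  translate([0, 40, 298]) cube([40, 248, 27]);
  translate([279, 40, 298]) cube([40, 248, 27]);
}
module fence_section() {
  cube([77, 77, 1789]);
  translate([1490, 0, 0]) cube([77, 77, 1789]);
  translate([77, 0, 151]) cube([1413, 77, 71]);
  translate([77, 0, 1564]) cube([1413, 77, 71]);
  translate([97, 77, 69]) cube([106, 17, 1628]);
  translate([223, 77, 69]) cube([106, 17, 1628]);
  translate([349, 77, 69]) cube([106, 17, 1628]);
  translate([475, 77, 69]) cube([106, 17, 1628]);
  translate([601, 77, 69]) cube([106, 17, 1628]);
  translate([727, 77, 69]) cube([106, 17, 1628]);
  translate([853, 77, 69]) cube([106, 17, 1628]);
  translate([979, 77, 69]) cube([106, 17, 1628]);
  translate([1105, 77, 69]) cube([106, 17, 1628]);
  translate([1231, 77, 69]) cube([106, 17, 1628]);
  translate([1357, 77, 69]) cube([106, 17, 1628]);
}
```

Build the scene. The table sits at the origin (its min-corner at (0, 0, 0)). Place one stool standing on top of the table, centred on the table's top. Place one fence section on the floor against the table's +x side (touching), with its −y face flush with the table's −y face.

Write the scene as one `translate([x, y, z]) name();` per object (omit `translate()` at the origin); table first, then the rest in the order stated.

table();
translate([300, 121, 723]) stool();
translate([919, 0, 0]) fence_section();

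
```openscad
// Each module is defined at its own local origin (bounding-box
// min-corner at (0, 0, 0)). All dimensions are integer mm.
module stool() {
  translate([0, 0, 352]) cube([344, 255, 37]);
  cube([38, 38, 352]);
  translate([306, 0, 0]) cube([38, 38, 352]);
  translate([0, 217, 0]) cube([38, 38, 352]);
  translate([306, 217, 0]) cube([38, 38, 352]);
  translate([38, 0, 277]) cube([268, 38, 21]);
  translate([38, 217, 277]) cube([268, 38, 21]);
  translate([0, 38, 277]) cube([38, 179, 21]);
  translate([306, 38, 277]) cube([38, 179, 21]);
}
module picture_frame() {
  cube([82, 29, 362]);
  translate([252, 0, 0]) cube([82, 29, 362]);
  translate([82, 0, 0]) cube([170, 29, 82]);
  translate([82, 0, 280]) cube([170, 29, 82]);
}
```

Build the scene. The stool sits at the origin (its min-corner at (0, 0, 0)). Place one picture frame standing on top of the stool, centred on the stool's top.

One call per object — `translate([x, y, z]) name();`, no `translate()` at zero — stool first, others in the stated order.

stool();
translate([5, 113, 389]) picture_frame();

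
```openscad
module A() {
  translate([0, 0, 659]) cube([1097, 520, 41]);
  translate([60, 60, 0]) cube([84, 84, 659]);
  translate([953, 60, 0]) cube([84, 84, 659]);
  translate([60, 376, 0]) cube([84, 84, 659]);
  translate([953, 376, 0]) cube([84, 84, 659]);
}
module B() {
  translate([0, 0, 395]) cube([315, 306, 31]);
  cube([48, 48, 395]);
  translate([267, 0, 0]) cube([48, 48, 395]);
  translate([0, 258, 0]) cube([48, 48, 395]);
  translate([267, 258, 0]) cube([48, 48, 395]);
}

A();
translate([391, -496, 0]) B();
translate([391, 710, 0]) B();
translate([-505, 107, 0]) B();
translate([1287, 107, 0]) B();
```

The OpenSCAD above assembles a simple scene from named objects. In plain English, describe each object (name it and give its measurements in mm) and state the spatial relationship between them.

A is a table with a 1097×520 mm rectangular top, 41 mm thick, top surface at z = 700 mm, supported by four 84×84 mm square legs, each inset 60 mm from the nearest pair of top edges, running from the floor.

B is a four-legged stool. The seat is 315×306 mm, 31 mm thick, top at z = 426 mm. It stands on four square legs, each 48×48 mm in cross-section, from z = 0 to the seat underside, each flush with a corner of the seat.

Four stools sit around the table at the −y, +y, −x, +x sides.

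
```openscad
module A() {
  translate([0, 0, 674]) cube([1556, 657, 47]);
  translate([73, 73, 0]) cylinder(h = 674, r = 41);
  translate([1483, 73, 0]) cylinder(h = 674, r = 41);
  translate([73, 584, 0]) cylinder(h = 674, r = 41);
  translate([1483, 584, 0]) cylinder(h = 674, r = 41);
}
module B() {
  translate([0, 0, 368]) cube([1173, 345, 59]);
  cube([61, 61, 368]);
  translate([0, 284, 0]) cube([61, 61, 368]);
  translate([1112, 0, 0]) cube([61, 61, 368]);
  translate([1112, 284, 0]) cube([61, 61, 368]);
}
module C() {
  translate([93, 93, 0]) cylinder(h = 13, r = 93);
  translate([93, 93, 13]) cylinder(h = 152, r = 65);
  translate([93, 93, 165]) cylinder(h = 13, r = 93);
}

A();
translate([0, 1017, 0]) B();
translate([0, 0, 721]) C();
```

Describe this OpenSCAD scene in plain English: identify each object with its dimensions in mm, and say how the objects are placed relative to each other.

A is a table: top 1556 mm (x) × 657 mm (y), 47 mm thick, upper face at z = 721 mm, on four round legs of 82 mm diameter, each leg's bounding box inset 32 mm from the nearest pair of top edges, running from z = 0 to the bottom of the top.

B is a bench: a 1173×345 mm seat slab, 59 mm thick, top at z = 427 mm, on four 61×61 mm square legs flush with the seat corners and standing on z = 0.

C is a spool: two coaxial disc flanges of radius 93 mm and thickness 13 mm, joined by a core cylinder of radius 65 mm and height 152 mm. The lower flange rests on z = 0 and the three cylinders share a vertical axis.

The bench is on the floor beside the table on its +y side. The spool is on top of the table.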